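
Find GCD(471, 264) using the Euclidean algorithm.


471 = 1 * 264 + 207
264 = 1 * 207 + 57
207 = 3 * 57 + 36
57 = 1 * 36 + 21
36 = 1 * 21 + 15
21 = 1 * 15 + 6
15 = 2 * 6 + 3
6 = 2 * 3 + 0
GCD = 3


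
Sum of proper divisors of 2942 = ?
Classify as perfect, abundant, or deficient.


Proper divisors: 1, 2, 1471
Sum = 1 + 2 + 1471 = 1474
1474 < 2942 → deficient

s(2942) = 1474 (deficient)


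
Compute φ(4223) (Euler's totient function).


4223 = 41 × 103
Prime factors: 41, 103
φ(4223) = 4223 × (1-1/41) × (1-1/103)
= 4223 × 40/41 × 102/103 = 4080

φ(4223) = 4080


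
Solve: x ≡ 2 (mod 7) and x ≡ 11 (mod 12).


M = 7*12 = 84
M1 = M/7 = 12, M2 = M/12 = 7
M1^(-1) mod 7 = 3, M2^(-1) mod 12 = 7
x = 2*12*3 + 11*7*7 = 611
611 mod 84 = 23
Check: 23 mod 7 = 2 ✓, 23 mod 12 = 11 ✓

x ≡ 23 (mod 84)


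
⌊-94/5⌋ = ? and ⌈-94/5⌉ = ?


-94/5 = -18.8000
floor = -19
ceil = -18

floor = -19, ceil = -18


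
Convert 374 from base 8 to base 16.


374 (base 8) = 252 (decimal)
252 (decimal) = FC (base 16)


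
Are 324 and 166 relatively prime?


Euclidean algorithm:
324 = 1 * 166 + 158
166 = 1 * 158 + 8
158 = 19 * 8 + 6
8 = 1 * 6 + 2
6 = 3 * 2 + 0
GCD(324, 166) = 2

No, not coprime (GCD = 2)


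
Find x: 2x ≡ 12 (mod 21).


GCD(2, 21) = 1, unique solution
a^(-1) mod 21 = 11
x = 11 * 12 mod 21 = 6

x ≡ 6 (mod 21)


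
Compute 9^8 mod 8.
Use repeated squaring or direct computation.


9^1 mod 8 = 1
9^2 mod 8 = 1
9^3 mod 8 = 1
9^4 mod 8 = 1
9^5 mod 8 = 1
9^6 mod 8 = 1
9^7 mod 8 = 1
9^8 mod 8 = 1


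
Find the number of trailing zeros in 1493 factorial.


floor(1493/5) = 298
floor(1493/25) = 59
floor(1493/125) = 11
floor(1493/625) = 2
Total = 370

370 trailing zeros


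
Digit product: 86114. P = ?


8 × 6 × 1 × 1 × 4 = 192


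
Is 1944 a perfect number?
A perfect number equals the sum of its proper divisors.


Proper divisors of 1944: 1, 2, 3, 4, 6, 8, 9, 12, 18, 24, 27, 36, 54, 72, 81, 108, 162, 216, 243, 324, 486, 648, 972
Sum = 1 + 2 + 3 + 4 + 6 + 8 + 9 + 12 + 18 + 24 + 27 + 36 + 54 + 72 + 81 + 108 + 162 + 216 + 243 + 324 + 486 + 648 + 972 = 3516

No, 1944 is not perfect (3516 ≠ 1944)


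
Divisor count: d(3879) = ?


3879 = 3^2 × 431^1
d(3879) = (2+1) × (1+1) = 6

6 divisors


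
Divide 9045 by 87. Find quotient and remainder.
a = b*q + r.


9045 = 87 * 103 + 84
Check: 8961 + 84 = 9045

q = 103, r = 84


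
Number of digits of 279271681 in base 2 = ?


279271681 in base 2 = 10000101001010101100100000001
Number of digits = 29

29 digits (base 2)


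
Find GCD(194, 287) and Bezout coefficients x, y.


Tabular extended Euclidean (each row: r = 194*s + 287*t):
r=194, s=1, t=0
r=287, s=0, t=1
q=0: r=194, s=1, t=0   [194*(1) + 287*(0) = 194]
q=1: r=93, s=-1, t=1   [194*(-1) + 287*(1) = 93]
q=2: r=8, s=3, t=-2   [194*(3) + 287*(-2) = 8]
q=11: r=5, s=-34, t=23   [194*(-34) + 287*(23) = 5]
q=1: r=3, s=37, t=-25   [194*(37) + 287*(-25) = 3]
q=1: r=2, s=-71, t=48   [194*(-71) + 287*(48) = 2]
q=1: r=1, s=108, t=-73   [194*(108) + 287*(-73) = 1]
q=2: r=0, s=-287, t=194   [194*(-287) + 287*(194) = 0]
GCD = 1; from the row with r=1: x=108, y=-73
Check: 194*(108) + 287*(-73) = 20952 - 20951 = 1

GCD = 1, x = 108, y = -73


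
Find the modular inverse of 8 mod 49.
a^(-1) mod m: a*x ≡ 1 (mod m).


Use the extended Euclidean algorithm on (49, 8); each row r = 49*s + 8*t:
r=49, s=1, t=0
r=8, s=0, t=1
q=6: r=1, s=1, t=-6   [49*(1) + 8*(-6) = 1]
q=8: r=0, s=-8, t=49   [49*(-8) + 8*(49) = 0]
GCD = 1 with t = -6, so 8*(-6) ≡ 1 (mod 49)
Inverse = -6 mod 49 = 43
Check: 8 * 43 = 344 ≡ 1 (mod 49)

8^(-1) ≡ 43 (mod 49)


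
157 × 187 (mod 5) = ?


157 × 187 = 29359
29359 mod 5 = 4


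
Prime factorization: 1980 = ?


1980 / 2 = 990
990 / 2 = 495
495 / 3 = 165
165 / 3 = 55
55 / 5 = 11
11 / 11 = 1
1980 = 2^2 × 3^2 × 5 × 11


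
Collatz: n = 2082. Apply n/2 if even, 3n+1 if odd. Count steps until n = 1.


2082 → 1041 → 3124 → 1562 → 781 → 2344 → 1172 → 586 → 293 → 880 → 440 → 220 → 110 → 55 → 166 → 83 → 250 → 125 → 376 → 188 → 94 → 47 → 142 → 71 → 214 → 107 → 322 → 161 → 484 → 242 → 121 → 364 → 182 → 91 → 274 → 137 → 412 → 206 → 103 → 310 → 155 → 466 → 233 → 700 → 350 → 175 → 526 → 263 → 790 → 395 → 1186 → 593 → 1780 → 890 → 445 → 1336 → 668 → 334 → 167 → 502 → 251 → 754 → 377 → 1132 → 566 → 283 → 850 → 425 → 1276 → 638 → 319 → 958 → 479 → 1438 → 719 → 2158 → 1079 → 3238 → 1619 → 4858 → 2429 → 7288 → 3644 → 1822 → 911 → 2734 → 1367 → 4102 → 2051 → 6154 → 3077 → 9232 → 4616 → 2308 → 1154 → 577 → 1732 → 866 → 433 → 1300 → 650 → 325 → 976 → 488 → 244 → 122 → 61 → 184 → 92 → 46 → 23 → 70 → 35 → 106 → 53 → 160 → 80 → 40 → 20 → 10 → 5 → 16 → 8 → 4 → 2 → 1
Total steps = 125

125 steps


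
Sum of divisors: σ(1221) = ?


Divisors of 1221: 1, 3, 11, 33, 37, 111, 407, 1221
Sum = 1 + 3 + 11 + 33 + 37 + 111 + 407 + 1221 = 1824

σ(1221) = 1824


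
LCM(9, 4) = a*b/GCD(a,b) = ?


GCD(9, 4) = 1
LCM = 9*4/1 = 36/1 = 36

LCM = 36


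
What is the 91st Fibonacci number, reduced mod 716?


F(k) mod 716 for k=1..91:
1, 1, 2, 3, 5, 8, 13, 21, 34, 55, 89, 144, 233, 377, 610, 271, 165, 436, 601, 321, 206, 527, 17, 544, 561, 389, 234, 623, 141, 48, 189, 237, 426, 663, 373, 320, 693, 297, 274, 571, 129, 700, 113, 97, 210, 307, 517, 108, 625, 17, 642, 659, 585, 528, 397, 209, 606, 99, 705, 88, 77, 165, 242, 407, 649, 340, 273, 613, 170, 67, 237, 304, 541, 129, 670, 83, 37, 120, 157, 277, 434, 711, 429, 424, 137, 561, 698, 543, 525, 352, 161
F(91) mod 716 = 161


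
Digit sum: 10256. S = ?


1 + 0 + 2 + 5 + 6 = 14


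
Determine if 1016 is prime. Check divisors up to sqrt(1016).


1016 / 2 = 508 (exact division)
1016 is NOT prime.

No, 1016 is not prime


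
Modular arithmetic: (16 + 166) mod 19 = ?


16 + 166 = 182
182 mod 19 = 11


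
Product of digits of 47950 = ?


4 × 7 × 9 × 5 × 0 = 0


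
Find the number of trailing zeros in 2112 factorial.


floor(2112/5) = 422
floor(2112/25) = 84
floor(2112/125) = 16
floor(2112/625) = 3
Total = 525

525 trailing zeros


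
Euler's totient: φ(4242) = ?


4242 = 2 × 3 × 7 × 101
Prime factors: 2, 3, 7, 101
φ(4242) = 4242 × (1-1/2) × (1-1/3) × (1-1/7) × (1-1/101)
= 4242 × 1/2 × 2/3 × 6/7 × 100/101 = 1200

φ(4242) = 1200


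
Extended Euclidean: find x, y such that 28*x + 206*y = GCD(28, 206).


Tabular extended Euclidean (each row: r = 28*s + 206*t):
r=28, s=1, t=0
r=206, s=0, t=1
q=0: r=28, s=1, t=0   [28*(1) + 206*(0) = 28]
q=7: r=10, s=-7, t=1   [28*(-7) + 206*(1) = 10]
q=2: r=8, s=15, t=-2   [28*(15) + 206*(-2) = 8]
q=1: r=2, s=-22, t=3   [28*(-22) + 206*(3) = 2]
q=4: r=0, s=103, t=-14   [28*(103) + 206*(-14) = 0]
GCD = 2; from the row with r=2: x=-22, y=3
Check: 28*(-22) + 206*(3) = -616 + 618 = 2

GCD = 2, x = -22, y = 3


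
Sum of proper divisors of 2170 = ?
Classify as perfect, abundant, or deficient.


Proper divisors: 1, 2, 5, 7, 10, 14, 31, 35, 62, 70, 155, 217, 310, 434, 1085
Sum = 1 + 2 + 5 + 7 + 10 + 14 + 31 + 35 + 62 + 70 + 155 + 217 + 310 + 434 + 1085 = 2438
2438 > 2170 → abundant

s(2170) = 2438 (abundant)


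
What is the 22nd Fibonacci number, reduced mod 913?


F(k) mod 913 for k=1..22:
1, 1, 2, 3, 5, 8, 13, 21, 34, 55, 89, 144, 233, 377, 610, 74, 684, 758, 529, 374, 903, 364
F(22) mod 913 = 364


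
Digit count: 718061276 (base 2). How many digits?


718061276 in base 2 = 101010110011001011111011011100
Number of digits = 30

30 digits (base 2)


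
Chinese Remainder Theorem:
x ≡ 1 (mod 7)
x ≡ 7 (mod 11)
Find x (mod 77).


M = 7*11 = 77
M1 = M/7 = 11, M2 = M/11 = 7
M1^(-1) mod 7 = 2, M2^(-1) mod 11 = 8
x = 1*11*2 + 7*7*8 = 414
414 mod 77 = 29
Check: 29 mod 7 = 1 ✓, 29 mod 11 = 7 ✓

x ≡ 29 (mod 77)


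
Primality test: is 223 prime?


Check divisors up to sqrt(223) = 14.9332
No divisors found.
223 is prime.

Yes, 223 is prime


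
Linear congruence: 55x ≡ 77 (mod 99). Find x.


GCD(55, 99) = 11 divides 77
Divide: 5x ≡ 7 (mod 9)
x ≡ 5 (mod 9)


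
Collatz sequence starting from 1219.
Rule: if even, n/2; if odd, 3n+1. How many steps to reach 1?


1219 → 3658 → 1829 → 5488 → 2744 → 1372 → 686 → 343 → 1030 → 515 → 1546 → 773 → 2320 → 1160 → 580 → 290 → 145 → 436 → 218 → 109 → 328 → 164 → 82 → 41 → 124 → 62 → 31 → 94 → 47 → 142 → 71 → 214 → 107 → 322 → 161 → 484 → 242 → 121 → 364 → 182 → 91 → 274 → 137 → 412 → 206 → 103 → 310 → 155 → 466 → 233 → 700 → 350 → 175 → 526 → 263 → 790 → 395 → 1186 → 593 → 1780 → 890 → 445 → 1336 → 668 → 334 → 167 → 502 → 251 → 754 → 377 → 1132 → 566 → 283 → 850 → 425 → 1276 → 638 → 319 → 958 → 479 → 1438 → 719 → 2158 → 1079 → 3238 → 1619 → 4858 → 2429 → 7288 → 3644 → 1822 → 911 → 2734 → 1367 → 4102 → 2051 → 6154 → 3077 → 9232 → 4616 → 2308 → 1154 → 577 → 1732 → 866 → 433 → 1300 → 650 → 325 → 976 → 488 → 244 → 122 → 61 → 184 → 92 → 46 → 23 → 70 → 35 → 106 → 53 → 160 → 80 → 40 → 20 → 10 → 5 → 16 → 8 → 4 → 2 → 1
Total steps = 132

132 steps


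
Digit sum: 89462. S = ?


8 + 9 + 4 + 6 + 2 = 29


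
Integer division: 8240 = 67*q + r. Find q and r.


8240 = 67 * 122 + 66
Check: 8174 + 66 = 8240

q = 122, r = 66


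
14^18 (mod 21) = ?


14^1 mod 21 = 14
14^2 mod 21 = 7
14^3 mod 21 = 14
14^4 mod 21 = 7
14^5 mod 21 = 14
14^6 mod 21 = 7
14^7 mod 21 = 14
14^8 mod 21 = 7
14^9 mod 21 = 14
14^10 mod 21 = 7
14^11 mod 21 = 14
14^12 mod 21 = 7
14^13 mod 21 = 14
14^14 mod 21 = 7
14^15 mod 21 = 14
14^16 mod 21 = 7
14^17 mod 21 = 14
14^18 mod 21 = 7


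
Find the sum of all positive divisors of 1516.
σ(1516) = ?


Divisors of 1516: 1, 2, 4, 379, 758, 1516
Sum = 1 + 2 + 4 + 379 + 758 + 1516 = 2660

σ(1516) = 2660


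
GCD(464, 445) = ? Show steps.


464 = 1 * 445 + 19
445 = 23 * 19 + 8
19 = 2 * 8 + 3
8 = 2 * 3 + 2
3 = 1 * 2 + 1
2 = 2 * 1 + 0
GCD = 1


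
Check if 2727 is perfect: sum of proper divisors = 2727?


Proper divisors of 2727: 1, 3, 9, 27, 101, 303, 909
Sum = 1 + 3 + 9 + 27 + 101 + 303 + 909 = 1353

No, 2727 is not perfect (1353 ≠ 2727)


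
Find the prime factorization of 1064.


1064 / 2 = 532
532 / 2 = 266
266 / 2 = 133
133 / 7 = 19
19 / 19 = 1
1064 = 2^3 × 7 × 19


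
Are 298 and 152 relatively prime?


Euclidean algorithm:
298 = 1 * 152 + 146
152 = 1 * 146 + 6
146 = 24 * 6 + 2
6 = 3 * 2 + 0
GCD(298, 152) = 2

No, not coprime (GCD = 2)


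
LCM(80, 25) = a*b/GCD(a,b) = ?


GCD(80, 25) = 5
LCM = 80*25/5 = 2000/5 = 400

LCM = 400


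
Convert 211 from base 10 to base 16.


211 (base 10) = 211 (decimal)
211 (decimal) = D3 (base 16)


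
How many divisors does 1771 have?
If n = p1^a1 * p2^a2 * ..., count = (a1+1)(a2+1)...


1771 = 7^1 × 11^1 × 23^1
d(1771) = (1+1) × (1+1) × (1+1) = 8

8 divisors


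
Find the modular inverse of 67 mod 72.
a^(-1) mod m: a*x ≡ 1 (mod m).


Use the extended Euclidean algorithm on (72, 67); each row r = 72*s + 67*t:
r=72, s=1, t=0
r=67, s=0, t=1
q=1: r=5, s=1, t=-1   [72*(1) + 67*(-1) = 5]
q=13: r=2, s=-13, t=14   [72*(-13) + 67*(14) = 2]
q=2: r=1, s=27, t=-29   [72*(27) + 67*(-29) = 1]
q=2: r=0, s=-67, t=72   [72*(-67) + 67*(72) = 0]
GCD = 1 with t = -29, so 67*(-29) ≡ 1 (mod 72)
Inverse = -29 mod 72 = 43
Check: 67 * 43 = 2881 ≡ 1 (mod 72)

67^(-1) ≡ 43 (mod 72)


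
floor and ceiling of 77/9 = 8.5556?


77/9 = 8.5556
floor = 8
ceil = 9

floor = 8, ceil = 9


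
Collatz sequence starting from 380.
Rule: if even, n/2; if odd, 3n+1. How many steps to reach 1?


380 → 190 → 95 → 286 → 143 → 430 → 215 → 646 → 323 → 970 → 485 → 1456 → 728 → 364 → 182 → 91 → 274 → 137 → 412 → 206 → 103 → 310 → 155 → 466 → 233 → 700 → 350 → 175 → 526 → 263 → 790 → 395 → 1186 → 593 → 1780 → 890 → 445 → 1336 → 668 → 334 → 167 → 502 → 251 → 754 → 377 → 1132 → 566 → 283 → 850 → 425 → 1276 → 638 → 319 → 958 → 479 → 1438 → 719 → 2158 → 1079 → 3238 → 1619 → 4858 → 2429 → 7288 → 3644 → 1822 → 911 → 2734 → 1367 → 4102 → 2051 → 6154 → 3077 → 9232 → 4616 → 2308 → 1154 → 577 → 1732 → 866 → 433 → 1300 → 650 → 325 → 976 → 488 → 244 → 122 → 61 → 184 → 92 → 46 → 23 → 70 → 35 → 106 → 53 → 160 → 80 → 40 → 20 → 10 → 5 → 16 → 8 → 4 → 2 → 1
Total steps = 107

107 steps


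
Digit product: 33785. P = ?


3 × 3 × 7 × 8 × 5 = 2520


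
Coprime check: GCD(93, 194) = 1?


Euclidean algorithm:
194 = 2 * 93 + 8
93 = 11 * 8 + 5
8 = 1 * 5 + 3
5 = 1 * 3 + 2
3 = 1 * 2 + 1
2 = 2 * 1 + 0
GCD(93, 194) = 1

Yes, coprime (GCD = 1)


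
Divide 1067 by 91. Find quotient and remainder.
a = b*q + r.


1067 = 91 * 11 + 66
Check: 1001 + 66 = 1067

q = 11, r = 66


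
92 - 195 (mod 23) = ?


92 - 195 = -103
-103 mod 23 = 12


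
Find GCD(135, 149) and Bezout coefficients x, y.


Tabular extended Euclidean (each row: r = 135*s + 149*t):
r=135, s=1, t=0
r=149, s=0, t=1
q=0: r=135, s=1, t=0   [135*(1) + 149*(0) = 135]
q=1: r=14, s=-1, t=1   [135*(-1) + 149*(1) = 14]
q=9: r=9, s=10, t=-9   [135*(10) + 149*(-9) = 9]
q=1: r=5, s=-11, t=10   [135*(-11) + 149*(10) = 5]
q=1: r=4, s=21, t=-19   [135*(21) + 149*(-19) = 4]
q=1: r=1, s=-32, t=29   [135*(-32) + 149*(29) = 1]
q=4: r=0, s=149, t=-135   [135*(149) + 149*(-135) = 0]
GCD = 1; from the row with r=1: x=-32, y=29
Check: 135*(-32) + 149*(29) = -4320 + 4321 = 1

GCD = 1, x = -32, y = 29


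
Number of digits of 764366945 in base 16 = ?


764366945 in base 16 = 2D8F5061
Number of digits = 8

8 digits (base 16)


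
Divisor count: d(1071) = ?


1071 = 3^2 × 7^1 × 17^1
d(1071) = (2+1) × (1+1) × (1+1) = 12

12 divisors


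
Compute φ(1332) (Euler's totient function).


1332 = 2^2 × 3^2 × 37
Prime factors: 2, 3, 37
φ(1332) = 1332 × (1-1/2) × (1-1/3) × (1-1/37)
= 1332 × 1/2 × 2/3 × 36/37 = 432

φ(1332) = 432


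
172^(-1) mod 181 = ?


Use the extended Euclidean algorithm on (181, 172); each row r = 181*s + 172*t:
r=181, s=1, t=0
r=172, s=0, t=1
q=1: r=9, s=1, t=-1   [181*(1) + 172*(-1) = 9]
q=19: r=1, s=-19, t=20   [181*(-19) + 172*(20) = 1]
q=9: r=0, s=172, t=-181   [181*(172) + 172*(-181) = 0]
GCD = 1 with t = 20, so 172*(20) ≡ 1 (mod 181)
Inverse = 20 mod 181 = 20
Check: 172 * 20 = 3440 ≡ 1 (mod 181)

172^(-1) ≡ 20 (mod 181)


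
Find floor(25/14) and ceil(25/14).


25/14 = 1.7857
floor = 1
ceil = 2

floor = 1, ceil = 2


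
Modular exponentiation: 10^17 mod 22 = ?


10^1 mod 22 = 10
10^2 mod 22 = 12
10^3 mod 22 = 10
10^4 mod 22 = 12
10^5 mod 22 = 10
10^6 mod 22 = 12
10^7 mod 22 = 10
10^8 mod 22 = 12
10^9 mod 22 = 10
10^10 mod 22 = 12
10^11 mod 22 = 10
10^12 mod 22 = 12
10^13 mod 22 = 10
10^14 mod 22 = 12
10^15 mod 22 = 10
10^16 mod 22 = 12
10^17 mod 22 = 10


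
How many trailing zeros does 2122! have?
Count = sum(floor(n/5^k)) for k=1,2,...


floor(2122/5) = 424
floor(2122/25) = 84
floor(2122/125) = 16
floor(2122/625) = 3
Total = 527

527 trailing zeros


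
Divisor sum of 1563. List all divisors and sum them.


Divisors of 1563: 1, 3, 521, 1563
Sum = 1 + 3 + 521 + 1563 = 2088

σ(1563) = 2088


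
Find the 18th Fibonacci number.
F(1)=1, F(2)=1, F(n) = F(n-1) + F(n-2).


Sequence: 1, 1, 2, 3, 5, 8, 13, 21, 34, 55, 89, 144, 233, 377, 610, 987, 1597, 2584
F(18) = 2584


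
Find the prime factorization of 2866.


2866 / 2 = 1433
1433 / 1433 = 1
2866 = 2 × 1433


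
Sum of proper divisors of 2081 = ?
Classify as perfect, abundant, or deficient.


Proper divisors: 1
Sum = 1 = 1
1 < 2081 → deficient

s(2081) = 1 (deficient)


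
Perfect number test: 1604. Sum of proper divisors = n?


Proper divisors of 1604: 1, 2, 4, 401, 802
Sum = 1 + 2 + 4 + 401 + 802 = 1210

No, 1604 is not perfect (1210 ≠ 1604)


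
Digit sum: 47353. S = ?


4 + 7 + 3 + 5 + 3 = 22


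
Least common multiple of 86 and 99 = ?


GCD(86, 99) = 1
LCM = 86*99/1 = 8514/1 = 8514

LCM = 8514


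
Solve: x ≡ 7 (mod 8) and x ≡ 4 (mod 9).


M = 8*9 = 72
M1 = M/8 = 9, M2 = M/9 = 8
M1^(-1) mod 8 = 1, M2^(-1) mod 9 = 8
x = 7*9*1 + 4*8*8 = 319
319 mod 72 = 31
Check: 31 mod 8 = 7 ✓, 31 mod 9 = 4 ✓

x ≡ 31 (mod 72)


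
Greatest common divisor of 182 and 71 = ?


182 = 2 * 71 + 40
71 = 1 * 40 + 31
40 = 1 * 31 + 9
31 = 3 * 9 + 4
9 = 2 * 4 + 1
4 = 4 * 1 + 0
GCD = 1


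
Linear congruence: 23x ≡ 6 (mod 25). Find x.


GCD(23, 25) = 1, unique solution
a^(-1) mod 25 = 12
x = 12 * 6 mod 25 = 22

x ≡ 22 (mod 25)


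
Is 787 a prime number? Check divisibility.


Check divisors up to sqrt(787) = 28.0535
No divisors found.
787 is prime.

Yes, 787 is prime


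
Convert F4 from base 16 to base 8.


F4 (base 16) = 244 (decimal)
244 (decimal) = 364 (base 8)


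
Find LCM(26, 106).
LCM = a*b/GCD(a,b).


GCD(26, 106) = 2
LCM = 26*106/2 = 2756/2 = 1378

LCM = 1378


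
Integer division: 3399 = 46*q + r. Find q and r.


3399 = 46 * 73 + 41
Check: 3358 + 41 = 3399

q = 73, r = 41


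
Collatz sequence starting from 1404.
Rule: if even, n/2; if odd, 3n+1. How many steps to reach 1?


1404 → 702 → 351 → 1054 → 527 → 1582 → 791 → 2374 → 1187 → 3562 → 1781 → 5344 → 2672 → 1336 → 668 → 334 → 167 → 502 → 251 → 754 → 377 → 1132 → 566 → 283 → 850 → 425 → 1276 → 638 → 319 → 958 → 479 → 1438 → 719 → 2158 → 1079 → 3238 → 1619 → 4858 → 2429 → 7288 → 3644 → 1822 → 911 → 2734 → 1367 → 4102 → 2051 → 6154 → 3077 → 9232 → 4616 → 2308 → 1154 → 577 → 1732 → 866 → 433 → 1300 → 650 → 325 → 976 → 488 → 244 → 122 → 61 → 184 → 92 → 46 → 23 → 70 → 35 → 106 → 53 → 160 → 80 → 40 → 20 → 10 → 5 → 16 → 8 → 4 → 2 → 1
Total steps = 83

83 steps


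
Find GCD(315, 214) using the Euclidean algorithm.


315 = 1 * 214 + 101
214 = 2 * 101 + 12
101 = 8 * 12 + 5
12 = 2 * 5 + 2
5 = 2 * 2 + 1
2 = 2 * 1 + 0
GCD = 1


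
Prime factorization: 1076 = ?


1076 / 2 = 538
538 / 2 = 269
269 / 269 = 1
1076 = 2^2 × 269


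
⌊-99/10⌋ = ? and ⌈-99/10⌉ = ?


-99/10 = -9.9000
floor = -10
ceil = -9

floor = -10, ceil = -9


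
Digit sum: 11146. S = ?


1 + 1 + 1 + 4 + 6 = 13


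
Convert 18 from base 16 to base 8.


18 (base 16) = 24 (decimal)
24 (decimal) = 30 (base 8)


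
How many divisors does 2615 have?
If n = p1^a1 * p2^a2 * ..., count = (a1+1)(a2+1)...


2615 = 5^1 × 523^1
d(2615) = (1+1) × (1+1) = 4

4 divisors


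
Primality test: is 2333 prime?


Check divisors up to sqrt(2333) = 48.3011
No divisors found.
2333 is prime.

Yes, 2333 is prime


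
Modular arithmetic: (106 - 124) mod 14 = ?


106 - 124 = -18
-18 mod 14 = 10


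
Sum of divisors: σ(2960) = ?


Divisors of 2960: 1, 2, 4, 5, 8, 10, 16, 20, 37, 40, 74, 80, 148, 185, 296, 370, 592, 740, 1480, 2960
Sum = 1 + 2 + 4 + 5 + 8 + 10 + 16 + 20 + 37 + 40 + 74 + 80 + 148 + 185 + 296 + 370 + 592 + 740 + 1480 + 2960 = 7068

σ(2960) = 7068


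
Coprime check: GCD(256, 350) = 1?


Euclidean algorithm:
350 = 1 * 256 + 94
256 = 2 * 94 + 68
94 = 1 * 68 + 26
68 = 2 * 26 + 16
26 = 1 * 16 + 10
16 = 1 * 10 + 6
10 = 1 * 6 + 4
6 = 1 * 4 + 2
4 = 2 * 2 + 0
GCD(256, 350) = 2

No, not coprime (GCD = 2)


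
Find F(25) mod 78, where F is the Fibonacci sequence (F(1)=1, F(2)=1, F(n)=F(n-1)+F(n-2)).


F(k) mod 78 for k=1..25:
1, 1, 2, 3, 5, 8, 13, 21, 34, 55, 11, 66, 77, 65, 64, 51, 37, 10, 47, 57, 26, 5, 31, 36, 67
F(25) mod 78 = 67


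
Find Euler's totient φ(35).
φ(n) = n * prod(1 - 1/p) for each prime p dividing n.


35 = 5 × 7
Prime factors: 5, 7
φ(35) = 35 × (1-1/5) × (1-1/7)
= 35 × 4/5 × 6/7 = 24

φ(35) = 24


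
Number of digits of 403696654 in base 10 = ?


403696654 has 9 digits in base 10
floor(log10(403696654)) + 1 = floor(8.6061) + 1 = 9

9 digits (base 10)


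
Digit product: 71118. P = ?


7 × 1 × 1 × 1 × 8 = 56


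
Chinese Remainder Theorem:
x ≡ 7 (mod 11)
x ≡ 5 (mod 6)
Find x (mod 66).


M = 11*6 = 66
M1 = M/11 = 6, M2 = M/6 = 11
M1^(-1) mod 11 = 2, M2^(-1) mod 6 = 5
x = 7*6*2 + 5*11*5 = 359
359 mod 66 = 29
Check: 29 mod 11 = 7 ✓, 29 mod 6 = 5 ✓

x ≡ 29 (mod 66)


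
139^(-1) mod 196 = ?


Use the extended Euclidean algorithm on (196, 139); each row r = 196*s + 139*t:
r=196, s=1, t=0
r=139, s=0, t=1
q=1: r=57, s=1, t=-1   [196*(1) + 139*(-1) = 57]
q=2: r=25, s=-2, t=3   [196*(-2) + 139*(3) = 25]
q=2: r=7, s=5, t=-7   [196*(5) + 139*(-7) = 7]
q=3: r=4, s=-17, t=24   [196*(-17) + 139*(24) = 4]
q=1: r=3, s=22, t=-31   [196*(22) + 139*(-31) = 3]
q=1: r=1, s=-39, t=55   [196*(-39) + 139*(55) = 1]
q=3: r=0, s=139, t=-196   [196*(139) + 139*(-196) = 0]
GCD = 1 with t = 55, so 139*(55) ≡ 1 (mod 196)
Inverse = 55 mod 196 = 55
Check: 139 * 55 = 7645 ≡ 1 (mod 196)

139^(-1) ≡ 55 (mod 196)


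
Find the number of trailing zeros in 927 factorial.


floor(927/5) = 185
floor(927/25) = 37
floor(927/125) = 7
floor(927/625) = 1
Total = 230

230 trailing zeros


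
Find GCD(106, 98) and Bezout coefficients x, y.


Tabular extended Euclidean (each row: r = 106*s + 98*t):
r=106, s=1, t=0
r=98, s=0, t=1
q=1: r=8, s=1, t=-1   [106*(1) + 98*(-1) = 8]
q=12: r=2, s=-12, t=13   [106*(-12) + 98*(13) = 2]
q=4: r=0, s=49, t=-53   [106*(49) + 98*(-53) = 0]
GCD = 2; from the row with r=2: x=-12, y=13
Check: 106*(-12) + 98*(13) = -1272 + 1274 = 2

GCD = 2, x = -12, y = 13


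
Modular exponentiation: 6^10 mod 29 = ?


6^1 mod 29 = 6
6^2 mod 29 = 7
6^3 mod 29 = 13
6^4 mod 29 = 20
6^5 mod 29 = 4
6^6 mod 29 = 24
6^7 mod 29 = 28
6^8 mod 29 = 23
6^9 mod 29 = 22
6^10 mod 29 = 16


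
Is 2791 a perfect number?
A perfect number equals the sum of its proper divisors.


Proper divisors of 2791: 1
Sum = 1 = 1

No, 2791 is not perfect (1 ≠ 2791)


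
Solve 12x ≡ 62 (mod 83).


GCD(12, 83) = 1, unique solution
a^(-1) mod 83 = 7
x = 7 * 62 mod 83 = 19

x ≡ 19 (mod 83)


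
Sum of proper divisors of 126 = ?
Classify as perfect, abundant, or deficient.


Proper divisors: 1, 2, 3, 6, 7, 9, 14, 18, 21, 42, 63
Sum = 1 + 2 + 3 + 6 + 7 + 9 + 14 + 18 + 21 + 42 + 63 = 186
186 > 126 → abundant

s(126) = 186 (abundant)


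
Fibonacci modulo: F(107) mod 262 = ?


F(k) mod 262 for k=1..107:
1, 1, 2, 3, 5, 8, 13, 21, 34, 55, 89, 144, 233, 115, 86, 201, 25, 226, 251, 215, 204, 157, 99, 256, 93, 87, 180, 5, 185, 190, 113, 41, 154, 195, 87, 20, 107, 127, 234, 99, 71, 170, 241, 149, 128, 15, 143, 158, 39, 197, 236, 171, 145, 54, 199, 253, 190, 181, 109, 28, 137, 165, 40, 205, 245, 188, 171, 97, 6, 103, 109, 212, 59, 9, 68, 77, 145, 222, 105, 65, 170, 235, 143, 116, 259, 113, 110, 223, 71, 32, 103, 135, 238, 111, 87, 198, 23, 221, 244, 203, 185, 126, 49, 175, 224, 137, 99
F(107) mod 262 = 99


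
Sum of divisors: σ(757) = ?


Divisors of 757: 1, 757
Sum = 1 + 757 = 758

σ(757) = 758


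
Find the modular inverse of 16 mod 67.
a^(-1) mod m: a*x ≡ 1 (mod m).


Use the extended Euclidean algorithm on (67, 16); each row r = 67*s + 16*t:
r=67, s=1, t=0
r=16, s=0, t=1
q=4: r=3, s=1, t=-4   [67*(1) + 16*(-4) = 3]
q=5: r=1, s=-5, t=21   [67*(-5) + 16*(21) = 1]
q=3: r=0, s=16, t=-67   [67*(16) + 16*(-67) = 0]
GCD = 1 with t = 21, so 16*(21) ≡ 1 (mod 67)
Inverse = 21 mod 67 = 21
Check: 16 * 21 = 336 ≡ 1 (mod 67)

16^(-1) ≡ 21 (mod 67)


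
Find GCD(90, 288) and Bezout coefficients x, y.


Tabular extended Euclidean (each row: r = 90*s + 288*t):
r=90, s=1, t=0
r=288, s=0, t=1
q=0: r=90, s=1, t=0   [90*(1) + 288*(0) = 90]
q=3: r=18, s=-3, t=1   [90*(-3) + 288*(1) = 18]
q=5: r=0, s=16, t=-5   [90*(16) + 288*(-5) = 0]
GCD = 18; from the row with r=18: x=-3, y=1
Check: 90*(-3) + 288*(1) = -270 + 288 = 18

GCD = 18, x = -3, y = 1


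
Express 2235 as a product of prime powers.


2235 / 3 = 745
745 / 5 = 149
149 / 149 = 1
2235 = 3 × 5 × 149


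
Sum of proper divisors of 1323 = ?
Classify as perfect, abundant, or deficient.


Proper divisors: 1, 3, 7, 9, 21, 27, 49, 63, 147, 189, 441
Sum = 1 + 3 + 7 + 9 + 21 + 27 + 49 + 63 + 147 + 189 + 441 = 957
957 < 1323 → deficient

s(1323) = 957 (deficient)


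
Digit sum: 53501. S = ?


5 + 3 + 5 + 0 + 1 = 14


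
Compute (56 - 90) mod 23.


56 - 90 = -34
-34 mod 23 = 12


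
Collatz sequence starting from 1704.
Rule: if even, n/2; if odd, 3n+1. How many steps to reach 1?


1704 → 852 → 426 → 213 → 640 → 320 → 160 → 80 → 40 → 20 → 10 → 5 → 16 → 8 → 4 → 2 → 1
Total steps = 16

16 steps


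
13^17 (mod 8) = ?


13^1 mod 8 = 5
13^2 mod 8 = 1
13^3 mod 8 = 5
13^4 mod 8 = 1
13^5 mod 8 = 5
13^6 mod 8 = 1
13^7 mod 8 = 5
13^8 mod 8 = 1
13^9 mod 8 = 5
13^10 mod 8 = 1
13^11 mod 8 = 5
13^12 mod 8 = 1
13^13 mod 8 = 5
13^14 mod 8 = 1
13^15 mod 8 = 5
13^16 mod 8 = 1
13^17 mod 8 = 5


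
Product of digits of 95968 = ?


9 × 5 × 9 × 6 × 8 = 19440


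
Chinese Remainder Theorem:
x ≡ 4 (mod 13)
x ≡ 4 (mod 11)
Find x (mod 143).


M = 13*11 = 143
M1 = M/13 = 11, M2 = M/11 = 13
M1^(-1) mod 13 = 6, M2^(-1) mod 11 = 6
x = 4*11*6 + 4*13*6 = 576
576 mod 143 = 4
Check: 4 mod 13 = 4 ✓, 4 mod 11 = 4 ✓

x ≡ 4 (mod 143)


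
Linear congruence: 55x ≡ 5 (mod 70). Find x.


GCD(55, 70) = 5 divides 5
Divide: 11x ≡ 1 (mod 14)
x ≡ 9 (mod 14)


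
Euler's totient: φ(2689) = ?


2689 = 2689
Prime factors: 2689
φ(2689) = 2689 × (1-1/2689)
= 2689 × 2688/2689 = 2688

φ(2689) = 2688


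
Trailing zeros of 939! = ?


floor(939/5) = 187
floor(939/25) = 37
floor(939/125) = 7
floor(939/625) = 1
Total = 232

232 trailing zeros


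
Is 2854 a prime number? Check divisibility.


2854 / 2 = 1427 (exact division)
2854 is NOT prime.

No, 2854 is not prime


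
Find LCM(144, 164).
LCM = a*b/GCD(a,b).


GCD(144, 164) = 4
LCM = 144*164/4 = 23616/4 = 5904

LCM = 5904


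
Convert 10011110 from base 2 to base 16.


10011110 (base 2) = 158 (decimal)
158 (decimal) = 9E (base 16)


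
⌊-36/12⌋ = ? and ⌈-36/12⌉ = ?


-36/12 = -3.0000
floor = -3
ceil = -3

floor = -3, ceil = -3


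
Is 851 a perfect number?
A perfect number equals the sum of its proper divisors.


Proper divisors of 851: 1, 23, 37
Sum = 1 + 23 + 37 = 61

No, 851 is not perfect (61 ≠ 851)


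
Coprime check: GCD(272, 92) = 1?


Euclidean algorithm:
272 = 2 * 92 + 88
92 = 1 * 88 + 4
88 = 22 * 4 + 0
GCD(272, 92) = 4

No, not coprime (GCD = 4)


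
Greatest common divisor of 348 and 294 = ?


348 = 1 * 294 + 54
294 = 5 * 54 + 24
54 = 2 * 24 + 6
24 = 4 * 6 + 0
GCD = 6


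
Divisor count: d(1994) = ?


1994 = 2^1 × 997^1
d(1994) = (1+1) × (1+1) = 4

4 divisors


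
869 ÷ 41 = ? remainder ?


869 = 41 * 21 + 8
Check: 861 + 8 = 869

q = 21, r = 8


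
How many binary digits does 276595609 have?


276595609 in base 2 = 10000011111001000001110011001
Number of digits = 29

29 digits (base 2)


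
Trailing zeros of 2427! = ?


floor(2427/5) = 485
floor(2427/25) = 97
floor(2427/125) = 19
floor(2427/625) = 3
Total = 604

604 trailing zeros


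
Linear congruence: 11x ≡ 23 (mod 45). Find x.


GCD(11, 45) = 1, unique solution
a^(-1) mod 45 = 41
x = 41 * 23 mod 45 = 43

x ≡ 43 (mod 45)


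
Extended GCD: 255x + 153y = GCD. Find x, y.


Tabular extended Euclidean (each row: r = 255*s + 153*t):
r=255, s=1, t=0
r=153, s=0, t=1
q=1: r=102, s=1, t=-1   [255*(1) + 153*(-1) = 102]
q=1: r=51, s=-1, t=2   [255*(-1) + 153*(2) = 51]
q=2: r=0, s=3, t=-5   [255*(3) + 153*(-5) = 0]
GCD = 51; from the row with r=51: x=-1, y=2
Check: 255*(-1) + 153*(2) = -255 + 306 = 51

GCD = 51, x = -1, y = 2


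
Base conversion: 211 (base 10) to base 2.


211 (base 10) = 211 (decimal)
211 (decimal) = 11010011 (base 2)


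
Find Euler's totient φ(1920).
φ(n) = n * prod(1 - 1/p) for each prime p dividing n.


1920 = 2^7 × 3 × 5
Prime factors: 2, 3, 5
φ(1920) = 1920 × (1-1/2) × (1-1/3) × (1-1/5)
= 1920 × 1/2 × 2/3 × 4/5 = 512

φ(1920) = 512


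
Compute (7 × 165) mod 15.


7 × 165 = 1155
1155 mod 15 = 0


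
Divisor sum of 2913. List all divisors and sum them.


Divisors of 2913: 1, 3, 971, 2913
Sum = 1 + 3 + 971 + 2913 = 3888

σ(2913) = 3888


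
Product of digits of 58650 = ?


5 × 8 × 6 × 5 × 0 = 0


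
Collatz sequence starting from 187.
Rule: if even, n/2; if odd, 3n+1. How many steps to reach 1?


187 → 562 → 281 → 844 → 422 → 211 → 634 → 317 → 952 → 476 → 238 → 119 → 358 → 179 → 538 → 269 → 808 → 404 → 202 → 101 → 304 → 152 → 76 → 38 → 19 → 58 → 29 → 88 → 44 → 22 → 11 → 34 → 17 → 52 → 26 → 13 → 40 → 20 → 10 → 5 → 16 → 8 → 4 → 2 → 1
Total steps = 44

44 steps


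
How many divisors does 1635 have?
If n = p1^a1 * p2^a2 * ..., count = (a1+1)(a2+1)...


1635 = 3^1 × 5^1 × 109^1
d(1635) = (1+1) × (1+1) × (1+1) = 8

8 divisors


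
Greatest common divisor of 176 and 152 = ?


176 = 1 * 152 + 24
152 = 6 * 24 + 8
24 = 3 * 8 + 0
GCD = 8


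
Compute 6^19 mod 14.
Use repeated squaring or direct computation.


6^1 mod 14 = 6
6^2 mod 14 = 8
6^3 mod 14 = 6
6^4 mod 14 = 8
6^5 mod 14 = 6
6^6 mod 14 = 8
6^7 mod 14 = 6
6^8 mod 14 = 8
6^9 mod 14 = 6
6^10 mod 14 = 8
6^11 mod 14 = 6
6^12 mod 14 = 8
6^13 mod 14 = 6
6^14 mod 14 = 8
6^15 mod 14 = 6
6^16 mod 14 = 8
6^17 mod 14 = 6
6^18 mod 14 = 8
6^19 mod 14 = 6


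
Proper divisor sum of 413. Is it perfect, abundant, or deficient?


Proper divisors: 1, 7, 59
Sum = 1 + 7 + 59 = 67
67 < 413 → deficient

s(413) = 67 (deficient)


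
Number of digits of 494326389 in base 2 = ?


494326389 in base 2 = 11101011101101101001001110101
Number of digits = 29

29 digits (base 2)


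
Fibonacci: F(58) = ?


Sequence: 1, 1, 2, 3, 5, 8, 13, 21, 34, 55, 89, 144, 233, 377, 610, 987, 1597, 2584, 4181, 6765, 10946, 17711, 28657, 46368, 75025, 121393, 196418, 317811, 514229, 832040, 1346269, 2178309, 3524578, 5702887, 9227465, 14930352, 24157817, 39088169, 63245986, 102334155, 165580141, 267914296, 433494437, 701408733, 1134903170, 1836311903, 2971215073, 4807526976, 7778742049, 12586269025, 20365011074, 32951280099, 53316291173, 86267571272, 139583862445, 225851433717, 365435296162, 591286729879
F(58) = 591286729879


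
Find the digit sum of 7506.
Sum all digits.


7 + 5 + 0 + 6 = 18


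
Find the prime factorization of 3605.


3605 / 5 = 721
721 / 7 = 103
103 / 103 = 1
3605 = 5 × 7 × 103


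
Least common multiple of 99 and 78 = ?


GCD(99, 78) = 3
LCM = 99*78/3 = 7722/3 = 2574

LCM = 2574


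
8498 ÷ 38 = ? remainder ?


8498 = 38 * 223 + 24
Check: 8474 + 24 = 8498

q = 223, r = 24


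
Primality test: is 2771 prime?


2771 / 17 = 163 (exact division)
2771 is NOT prime.

No, 2771 is not prime


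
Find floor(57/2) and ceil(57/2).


57/2 = 28.5000
floor = 28
ceil = 29

floor = 28, ceil = 29


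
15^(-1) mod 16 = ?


Use the extended Euclidean algorithm on (16, 15); each row r = 16*s + 15*t:
r=16, s=1, t=0
r=15, s=0, t=1
q=1: r=1, s=1, t=-1   [16*(1) + 15*(-1) = 1]
q=15: r=0, s=-15, t=16   [16*(-15) + 15*(16) = 0]
GCD = 1 with t = -1, so 15*(-1) ≡ 1 (mod 16)
Inverse = -1 mod 16 = 15
Check: 15 * 15 = 225 ≡ 1 (mod 16)

15^(-1) ≡ 15 (mod 16)


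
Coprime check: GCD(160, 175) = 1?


Euclidean algorithm:
175 = 1 * 160 + 15
160 = 10 * 15 + 10
15 = 1 * 10 + 5
10 = 2 * 5 + 0
GCD(160, 175) = 5

No, not coprime (GCD = 5)


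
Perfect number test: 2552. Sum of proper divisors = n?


Proper divisors of 2552: 1, 2, 4, 8, 11, 22, 29, 44, 58, 88, 116, 232, 319, 638, 1276
Sum = 1 + 2 + 4 + 8 + 11 + 22 + 29 + 44 + 58 + 88 + 116 + 232 + 319 + 638 + 1276 = 2848

No, 2552 is not perfect (2848 ≠ 2552)


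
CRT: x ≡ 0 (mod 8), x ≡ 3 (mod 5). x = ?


M = 8*5 = 40
M1 = M/8 = 5, M2 = M/5 = 8
M1^(-1) mod 8 = 5, M2^(-1) mod 5 = 2
x = 0*5*5 + 3*8*2 = 48
48 mod 40 = 8
Check: 8 mod 8 = 0 ✓, 8 mod 5 = 3 ✓

x ≡ 8 (mod 40)


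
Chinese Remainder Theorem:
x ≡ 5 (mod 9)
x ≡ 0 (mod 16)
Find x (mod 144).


M = 9*16 = 144
M1 = M/9 = 16, M2 = M/16 = 9
M1^(-1) mod 9 = 4, M2^(-1) mod 16 = 9
x = 5*16*4 + 0*9*9 = 320
320 mod 144 = 32
Check: 32 mod 9 = 5 ✓, 32 mod 16 = 0 ✓

x ≡ 32 (mod 144)


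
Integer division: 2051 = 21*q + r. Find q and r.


2051 = 21 * 97 + 14
Check: 2037 + 14 = 2051

q = 97, r = 14


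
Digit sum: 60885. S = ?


6 + 0 + 8 + 8 + 5 = 27


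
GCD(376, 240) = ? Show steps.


376 = 1 * 240 + 136
240 = 1 * 136 + 104
136 = 1 * 104 + 32
104 = 3 * 32 + 8
32 = 4 * 8 + 0
GCD = 8


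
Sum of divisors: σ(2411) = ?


Divisors of 2411: 1, 2411
Sum = 1 + 2411 = 2412

σ(2411) = 2412


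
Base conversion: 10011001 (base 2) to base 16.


10011001 (base 2) = 153 (decimal)
153 (decimal) = 99 (base 16)


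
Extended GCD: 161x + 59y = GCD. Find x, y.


Tabular extended Euclidean (each row: r = 161*s + 59*t):
r=161, s=1, t=0
r=59, s=0, t=1
q=2: r=43, s=1, t=-2   [161*(1) + 59*(-2) = 43]
q=1: r=16, s=-1, t=3   [161*(-1) + 59*(3) = 16]
q=2: r=11, s=3, t=-8   [161*(3) + 59*(-8) = 11]
q=1: r=5, s=-4, t=11   [161*(-4) + 59*(11) = 5]
q=2: r=1, s=11, t=-30   [161*(11) + 59*(-30) = 1]
q=5: r=0, s=-59, t=161   [161*(-59) + 59*(161) = 0]
GCD = 1; from the row with r=1: x=11, y=-30
Check: 161*(11) + 59*(-30) = 1771 - 1770 = 1

GCD = 1, x = 11, y = -30


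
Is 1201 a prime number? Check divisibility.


Check divisors up to sqrt(1201) = 34.6554
No divisors found.
1201 is prime.

Yes, 1201 is prime


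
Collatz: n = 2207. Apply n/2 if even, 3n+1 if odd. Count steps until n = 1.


2207 → 6622 → 3311 → 9934 → 4967 → 14902 → 7451 → 22354 → 11177 → 33532 → 16766 → 8383 → 25150 → 12575 → 37726 → 18863 → 56590 → 28295 → 84886 → 42443 → 127330 → 63665 → 190996 → 95498 → 47749 → 143248 → 71624 → 35812 → 17906 → 8953 → 26860 → 13430 → 6715 → 20146 → 10073 → 30220 → 15110 → 7555 → 22666 → 11333 → 34000 → 17000 → 8500 → 4250 → 2125 → 6376 → 3188 → 1594 → 797 → 2392 → 1196 → 598 → 299 → 898 → 449 → 1348 → 674 → 337 → 1012 → 506 → 253 → 760 → 380 → 190 → 95 → 286 → 143 → 430 → 215 → 646 → 323 → 970 → 485 → 1456 → 728 → 364 → 182 → 91 → 274 → 137 → 412 → 206 → 103 → 310 → 155 → 466 → 233 → 700 → 350 → 175 → 526 → 263 → 790 → 395 → 1186 → 593 → 1780 → 890 → 445 → 1336 → 668 → 334 → 167 → 502 → 251 → 754 → 377 → 1132 → 566 → 283 → 850 → 425 → 1276 → 638 → 319 → 958 → 479 → 1438 → 719 → 2158 → 1079 → 3238 → 1619 → 4858 → 2429 → 7288 → 3644 → 1822 → 911 → 2734 → 1367 → 4102 → 2051 → 6154 → 3077 → 9232 → 4616 → 2308 → 1154 → 577 → 1732 → 866 → 433 → 1300 → 650 → 325 → 976 → 488 → 244 → 122 → 61 → 184 → 92 → 46 → 23 → 70 → 35 → 106 → 53 → 160 → 80 → 40 → 20 → 10 → 5 → 16 → 8 → 4 → 2 → 1
Total steps = 169

169 steps


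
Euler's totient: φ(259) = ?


259 = 7 × 37
Prime factors: 7, 37
φ(259) = 259 × (1-1/7) × (1-1/37)
= 259 × 6/7 × 36/37 = 216

φ(259) = 216


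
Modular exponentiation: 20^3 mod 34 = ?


20^1 mod 34 = 20
20^2 mod 34 = 26
20^3 mod 34 = 10


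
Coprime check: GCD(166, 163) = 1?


Euclidean algorithm:
166 = 1 * 163 + 3
163 = 54 * 3 + 1
3 = 3 * 1 + 0
GCD(166, 163) = 1

Yes, coprime (GCD = 1)


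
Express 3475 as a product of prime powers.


3475 / 5 = 695
695 / 5 = 139
139 / 139 = 1
3475 = 5^2 × 139


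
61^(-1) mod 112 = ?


Use the extended Euclidean algorithm on (112, 61); each row r = 112*s + 61*t:
r=112, s=1, t=0
r=61, s=0, t=1
q=1: r=51, s=1, t=-1   [112*(1) + 61*(-1) = 51]
q=1: r=10, s=-1, t=2   [112*(-1) + 61*(2) = 10]
q=5: r=1, s=6, t=-11   [112*(6) + 61*(-11) = 1]
q=10: r=0, s=-61, t=112   [112*(-61) + 61*(112) = 0]
GCD = 1 with t = -11, so 61*(-11) ≡ 1 (mod 112)
Inverse = -11 mod 112 = 101
Check: 61 * 101 = 6161 ≡ 1 (mod 112)

61^(-1) ≡ 101 (mod 112)


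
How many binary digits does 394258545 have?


394258545 in base 2 = 10111011111111110100001110001
Number of digits = 29

29 digits (base 2)


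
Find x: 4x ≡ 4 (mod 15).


GCD(4, 15) = 1, unique solution
a^(-1) mod 15 = 4
x = 4 * 4 mod 15 = 1

x ≡ 1 (mod 15)


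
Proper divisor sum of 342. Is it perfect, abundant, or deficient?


Proper divisors: 1, 2, 3, 6, 9, 18, 19, 38, 57, 114, 171
Sum = 1 + 2 + 3 + 6 + 9 + 18 + 19 + 38 + 57 + 114 + 171 = 438
438 > 342 → abundant

s(342) = 438 (abundant)


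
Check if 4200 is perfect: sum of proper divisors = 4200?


Proper divisors of 4200: 1, 2, 3, 4, 5, 6, 7, 8, 10, 12, 14, 15, 20, 21, 24, 25, 28, 30, 35, 40, 42, 50, 56, 60, 70, 75, 84, 100, 105, 120, 140, 150, 168, 175, 200, 210, 280, 300, 350, 420, 525, 600, 700, 840, 1050, 1400, 2100
Sum = 1 + 2 + 3 + 4 + 5 + 6 + 7 + 8 + 10 + 12 + 14 + 15 + 20 + 21 + 24 + 25 + 28 + 30 + 35 + 40 + 42 + 50 + 56 + 60 + 70 + 75 + 84 + 100 + 105 + 120 + 140 + 150 + 168 + 175 + 200 + 210 + 280 + 300 + 350 + 420 + 525 + 600 + 700 + 840 + 1050 + 1400 + 2100 = 10680

No, 4200 is not perfect (10680 ≠ 4200)


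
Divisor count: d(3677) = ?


3677 = 3677^1
d(3677) = (1+1) = 2

2 divisors


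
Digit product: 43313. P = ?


4 × 3 × 3 × 1 × 3 = 108


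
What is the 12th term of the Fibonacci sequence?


Sequence: 1, 1, 2, 3, 5, 8, 13, 21, 34, 55, 89, 144
F(12) = 144


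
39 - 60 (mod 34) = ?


39 - 60 = -21
-21 mod 34 = 13


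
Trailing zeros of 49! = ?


floor(49/5) = 9
floor(49/25) = 1
Total = 10

10 trailing zeros


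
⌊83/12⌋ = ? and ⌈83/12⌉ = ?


83/12 = 6.9167
floor = 6
ceil = 7

floor = 6, ceil = 7


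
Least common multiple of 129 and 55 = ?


GCD(129, 55) = 1
LCM = 129*55/1 = 7095/1 = 7095

LCM = 7095


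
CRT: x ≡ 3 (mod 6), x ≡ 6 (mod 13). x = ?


M = 6*13 = 78
M1 = M/6 = 13, M2 = M/13 = 6
M1^(-1) mod 6 = 1, M2^(-1) mod 13 = 11
x = 3*13*1 + 6*6*11 = 435
435 mod 78 = 45
Check: 45 mod 6 = 3 ✓, 45 mod 13 = 6 ✓

x ≡ 45 (mod 78)


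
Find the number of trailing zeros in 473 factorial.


floor(473/5) = 94
floor(473/25) = 18
floor(473/125) = 3
Total = 115

115 trailing zeros


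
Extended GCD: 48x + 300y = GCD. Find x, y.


Tabular extended Euclidean (each row: r = 48*s + 300*t):
r=48, s=1, t=0
r=300, s=0, t=1
q=0: r=48, s=1, t=0   [48*(1) + 300*(0) = 48]
q=6: r=12, s=-6, t=1   [48*(-6) + 300*(1) = 12]
q=4: r=0, s=25, t=-4   [48*(25) + 300*(-4) = 0]
GCD = 12; from the row with r=12: x=-6, y=1
Check: 48*(-6) + 300*(1) = -288 + 300 = 12

GCD = 12, x = -6, y = 1


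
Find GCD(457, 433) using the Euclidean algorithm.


457 = 1 * 433 + 24
433 = 18 * 24 + 1
24 = 24 * 1 + 0
GCD = 1


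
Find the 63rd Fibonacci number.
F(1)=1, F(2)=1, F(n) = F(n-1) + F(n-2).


Sequence: 1, 1, 2, 3, 5, 8, 13, 21, 34, 55, 89, 144, 233, 377, 610, 987, 1597, 2584, 4181, 6765, 10946, 17711, 28657, 46368, 75025, 121393, 196418, 317811, 514229, 832040, 1346269, 2178309, 3524578, 5702887, 9227465, 14930352, 24157817, 39088169, 63245986, 102334155, 165580141, 267914296, 433494437, 701408733, 1134903170, 1836311903, 2971215073, 4807526976, 7778742049, 12586269025, 20365011074, 32951280099, 53316291173, 86267571272, 139583862445, 225851433717, 365435296162, 591286729879, 956722026041, 1548008755920, 2504730781961, 4052739537881, 6557470319842
F(63) = 6557470319842
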